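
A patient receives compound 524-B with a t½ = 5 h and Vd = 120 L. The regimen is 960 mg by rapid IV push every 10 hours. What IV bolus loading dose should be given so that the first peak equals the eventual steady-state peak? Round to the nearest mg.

1280 mg

f = (1/2)^(10/5) ≈ 0.250000; accumulation ratio R = 1/(1−f) ≈ 1.33333.
Loading dose to hit Cmax,ss on first dose: D_load = D_maint·R ≈ 960 × 1.33333 ≈ 1280.00 mg.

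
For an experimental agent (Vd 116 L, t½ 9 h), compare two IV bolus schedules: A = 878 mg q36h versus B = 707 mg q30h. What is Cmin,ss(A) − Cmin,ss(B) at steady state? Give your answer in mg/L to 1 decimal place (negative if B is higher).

-0.2 mg/L

Regimen A: f = (1/2)^(36/9) ≈ 0.0625; Cmin,ss = (878/116)·f/(1−f) ≈ 0.505 mg/L.
Regimen B: f = (1/2)^(30/9) ≈ 0.0992; Cmin,ss = (707/116)·f/(1−f) ≈ 0.671 mg/L.
Difference ≈ 0.505 − 0.671 ≈ -0.166 mg/L.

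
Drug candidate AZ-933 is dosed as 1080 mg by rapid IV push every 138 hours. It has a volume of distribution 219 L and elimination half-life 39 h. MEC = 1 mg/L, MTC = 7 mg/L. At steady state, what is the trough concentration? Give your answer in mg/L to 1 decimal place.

0.5 mg/L

τ/t½ = 138/39 ≈ 3.5385, so fraction remaining f = (1/2)^(138/39) ≈ 0.0861.
Accumulation ratio R = 1/(1 − f) ≈ 1/0.9139 ≈ 1.0942.
Each bolus raises the concentration by D/Vd = 1080/219 ≈ 4.932 mg/L.
Cmax,ss = C₀/(1 − f) ≈ 4.932/0.9139 ≈ 5.397 mg/L.
One interval later, Cmin,ss = Cmax,ss·e^(−kτ) ≈ 5.397 × 0.0861 ≈ 0.465 mg/L.
Trough 0.5 mg/L vs MEC 1 mg/L: subtherapeutic.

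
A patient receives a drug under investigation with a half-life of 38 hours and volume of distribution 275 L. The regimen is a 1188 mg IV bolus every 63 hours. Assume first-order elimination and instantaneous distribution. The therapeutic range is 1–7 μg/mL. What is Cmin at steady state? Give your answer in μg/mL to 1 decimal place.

Over one 63-h interval, 63/38 ≈ 1.6579 half-lives elapse, leaving f ≈ 0.3169 of each dose.
Single-dose peak C₀ = D/Vd = 1188/275 ≈ 4.320 μg/mL.
Steady-state trough Cmin,ss = C₀·f/(1−f) ≈ 4.320 × 0.3169/0.6831 ≈ 2.004 μg/mL.
Trough 2.0 μg/mL vs MEC 1 μg/mL: adequate.

2.0 μg/mL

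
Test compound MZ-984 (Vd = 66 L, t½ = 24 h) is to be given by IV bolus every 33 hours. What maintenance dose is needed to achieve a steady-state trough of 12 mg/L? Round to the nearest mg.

τ/t½ = 33/24 ≈ 1.375, so f = (1/2)^(33/24) ≈ 0.385553.
Cmin,ss = (D/Vd)·f/(1−f), so D = Cmin,ss·Vd·(1−f)/f.
D = 12 × 66 × (1−f)/f ≈ 12 × 66 × 1.59368 ≈ 1262.19 mg.

1262 mg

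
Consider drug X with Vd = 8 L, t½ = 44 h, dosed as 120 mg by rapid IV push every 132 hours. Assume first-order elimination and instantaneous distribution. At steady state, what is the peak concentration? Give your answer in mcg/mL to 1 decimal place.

17.1 mcg/mL

τ = 132 h = 3 half-lives, so f = (1/2)^3 = 0.125.
Accumulation ratio R = 1/(1 − f) = 1/0.875 = 8/7.
Single-dose peak C₀ = D/Vd = 120/8 = 15 mcg/mL.
Steady-state peak Cmax,ss = C₀·R = 15 × 8/7 ≈ 17.143 mcg/mL.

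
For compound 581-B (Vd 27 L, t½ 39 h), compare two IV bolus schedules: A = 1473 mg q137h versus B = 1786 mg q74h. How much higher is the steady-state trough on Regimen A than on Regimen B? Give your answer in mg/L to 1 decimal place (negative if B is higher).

-19.0 mg/L

Regimen A: f = (1/2)^(137/39) ≈ 0.0876; Cmin,ss = (1473/27)·f/(1−f) ≈ 5.238 mg/L.
Regimen B: f = (1/2)^(74/39) ≈ 0.2684; Cmin,ss = (1786/27)·f/(1−f) ≈ 24.268 mg/L.
Difference ≈ 5.238 − 24.268 ≈ -19.030 mg/L.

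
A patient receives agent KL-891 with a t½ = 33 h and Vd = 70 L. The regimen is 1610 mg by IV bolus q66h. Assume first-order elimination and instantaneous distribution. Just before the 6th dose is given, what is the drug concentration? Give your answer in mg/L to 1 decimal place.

7.7 mg/L

f = (1/2)^(τ/t½) = (1/2)^(66/33) ≈ 0.2500.
C₀ = D/Vd = 1610/70 ≈ 23.000 mg/L.
Before the 6th dose, 5 doses have been given. Superposition: Cmin = C₀·(f + f² + … + f^5).
≈ 23.000 × (0.2500 + 0.0625 + 0.0156 + 0.0039 + 0.0010) ≈ 23.000 × 0.3330 ≈ 7.659 mg/L.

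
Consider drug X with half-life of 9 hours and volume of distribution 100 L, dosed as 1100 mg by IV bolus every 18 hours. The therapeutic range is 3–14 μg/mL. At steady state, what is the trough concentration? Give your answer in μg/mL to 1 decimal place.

3.7 μg/mL

τ = 18 h = 2 half-lives, so f = (1/2)^2 = 0.25.
Accumulation ratio R = 1/(1 − f) = 1/0.75 = 4/3.
Single-dose peak C₀ = D/Vd = 1100/100 = 11 μg/mL.
Steady-state peak Cmax,ss = C₀·R = 11 × 4/3 ≈ 14.667 μg/mL.
Steady-state trough Cmin,ss = Cmax,ss·f ≈ 14.667 × 0.25 ≈ 3.667 μg/mL.
Trough 3.7 μg/mL vs MEC 3 μg/mL: adequate.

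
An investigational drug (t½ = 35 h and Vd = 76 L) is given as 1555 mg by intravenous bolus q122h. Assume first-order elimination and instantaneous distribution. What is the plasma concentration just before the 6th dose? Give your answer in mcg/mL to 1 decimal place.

f = (1/2)^(τ/t½) = (1/2)^(122/35) ≈ 0.0893.
C₀ = D/Vd = 1555/76 ≈ 20.461 mcg/mL.
Before the 6th dose, 5 doses have been given. Superposition: Cmin = C₀·(f + f² + … + f^5).
≈ 20.461 × (0.0893 + 0.0080 + 0.0007 + 0.0001 + 0.0000) ≈ 20.461 × 0.0981 ≈ 2.007 mcg/mL.

2.0 mcg/mL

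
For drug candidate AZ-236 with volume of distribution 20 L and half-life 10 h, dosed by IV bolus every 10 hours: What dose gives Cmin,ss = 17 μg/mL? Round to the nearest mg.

340 mg

τ/t½ = 10/10 ≈ 1, so f = (1/2)^(10/10) ≈ 0.500000.
Cmin,ss = (D/Vd)·f/(1−f), so D = Cmin,ss·Vd·(1−f)/f.
D = 17 × 20 × (1−f)/f ≈ 17 × 20 × 1.00000 ≈ 340.00 mg.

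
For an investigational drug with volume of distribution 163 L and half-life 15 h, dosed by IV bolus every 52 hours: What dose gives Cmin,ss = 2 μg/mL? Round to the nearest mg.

τ/t½ = 52/15 ≈ 3.4667, so f = (1/2)^(52/15) ≈ 0.090454.
Cmin,ss = (D/Vd)·f/(1−f), so D = Cmin,ss·Vd·(1−f)/f.
D = 2 × 163 × (1−f)/f ≈ 2 × 163 × 10.05534 ≈ 3278.04 mg.

3278 mg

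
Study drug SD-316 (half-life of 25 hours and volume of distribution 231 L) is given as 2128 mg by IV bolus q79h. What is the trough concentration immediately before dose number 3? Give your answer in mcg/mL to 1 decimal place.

f = (1/2)^(τ/t½) = (1/2)^(79/25) ≈ 0.1119.
C₀ = D/Vd = 2128/231 ≈ 9.212 mcg/mL.
Before the 3rd dose, 2 doses have been given. Superposition: Cmin = C₀·(f + f²).
≈ 9.212 × (0.1119 + 0.0125) ≈ 9.212 × 0.1244 ≈ 1.146 mcg/mL.

1.1 mcg/mL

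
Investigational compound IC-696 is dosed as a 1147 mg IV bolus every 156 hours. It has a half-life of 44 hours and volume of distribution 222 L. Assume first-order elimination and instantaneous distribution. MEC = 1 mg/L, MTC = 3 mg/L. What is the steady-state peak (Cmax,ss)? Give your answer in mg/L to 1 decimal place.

τ/t½ = 156/44 ≈ 3.5455, so fraction remaining f = (1/2)^(156/44) ≈ 0.0856.
Accumulation ratio R = 1/(1 − f) ≈ 1/0.9144 ≈ 1.0936.
Single-dose peak C₀ = D/Vd = 1147/222 ≈ 5.167 mg/L.
Steady-state peak Cmax,ss = C₀·R ≈ 5.167 × 1.0936 ≈ 5.651 mg/L.
Peak 5.7 mg/L vs MTC 3 mg/L: exceeds toxic threshold.

5.7 mg/L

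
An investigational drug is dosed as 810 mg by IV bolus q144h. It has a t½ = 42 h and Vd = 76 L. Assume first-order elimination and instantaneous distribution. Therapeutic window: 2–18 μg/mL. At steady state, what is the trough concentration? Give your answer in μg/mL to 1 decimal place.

1.1 μg/mL

Over one 144-h interval, 144/42 ≈ 3.4286 half-lives elapse, leaving f ≈ 0.0929 of each dose.
At steady state, accumulation factor R = 1/(1 − e^(−kτ)) ≈ 1.1024.
Each bolus raises the concentration by D/Vd = 810/76 ≈ 10.658 μg/mL.
Steady-state peak Cmax,ss = C₀·R ≈ 10.658 × 1.1024 ≈ 11.749 μg/mL.
One interval later, Cmin,ss = Cmax,ss·e^(−kτ) ≈ 11.749 × 0.0929 ≈ 1.091 μg/mL.
Trough 1.1 μg/mL vs MEC 2 μg/mL: subtherapeutic.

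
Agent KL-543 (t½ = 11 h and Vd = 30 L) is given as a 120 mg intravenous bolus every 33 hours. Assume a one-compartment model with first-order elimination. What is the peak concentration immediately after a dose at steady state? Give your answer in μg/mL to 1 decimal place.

The dosing interval is 3 half-lives, so f = 2^(−3) = 0.125.
Accumulation ratio R = 1/(1 − f) = 1/0.875 = 8/7.
Single-dose peak C₀ = D/Vd = 120/30 = 4 μg/mL.
Steady-state peak Cmax,ss = C₀·R = 4 × 8/7 ≈ 4.571 μg/mL.

4.6 μg/mL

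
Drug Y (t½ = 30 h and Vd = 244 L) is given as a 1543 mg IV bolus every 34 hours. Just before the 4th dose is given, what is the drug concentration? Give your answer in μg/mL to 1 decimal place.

f = (1/2)^(τ/t½) = (1/2)^(34/30) ≈ 0.4559.
C₀ = D/Vd = 1543/244 ≈ 6.324 μg/mL.
Before the 4th dose, 3 doses have been given. Superposition: Cmin = C₀·(f + f² + … + f^3).
≈ 6.324 × (0.4559 + 0.2078 + 0.0948) ≈ 6.324 × 0.7585 ≈ 4.797 μg/mL.

4.8 μg/mL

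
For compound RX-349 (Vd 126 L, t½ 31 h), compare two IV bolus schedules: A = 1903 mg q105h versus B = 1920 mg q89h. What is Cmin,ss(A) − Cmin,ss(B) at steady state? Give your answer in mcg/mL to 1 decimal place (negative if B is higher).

Regimen A: f = (1/2)^(105/31) ≈ 0.0956; Cmin,ss = (1903/126)·f/(1−f) ≈ 1.596 mcg/mL.
Regimen B: f = (1/2)^(89/31) ≈ 0.1367; Cmin,ss = (1920/126)·f/(1−f) ≈ 2.413 mcg/mL.
Difference ≈ 1.596 − 2.413 ≈ -0.817 mcg/mL.

-0.8 mcg/mL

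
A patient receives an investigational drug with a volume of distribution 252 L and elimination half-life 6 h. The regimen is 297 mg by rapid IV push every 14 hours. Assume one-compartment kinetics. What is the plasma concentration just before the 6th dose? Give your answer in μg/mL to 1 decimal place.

0.3 μg/mL

f = (1/2)^(τ/t½) = (1/2)^(14/6) ≈ 0.1984.
C₀ = D/Vd = 297/252 ≈ 1.179 μg/mL.
Before the 6th dose, 5 doses have been given. Superposition: Cmin = C₀·(f + f² + … + f^5).
≈ 1.179 × (0.1984 + 0.0394 + 0.0078 + 0.0015 + 0.0003) ≈ 1.179 × 0.2474 ≈ 0.292 μg/mL.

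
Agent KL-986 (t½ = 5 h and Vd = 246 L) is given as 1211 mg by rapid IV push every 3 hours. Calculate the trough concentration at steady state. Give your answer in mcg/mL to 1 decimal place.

9.5 mcg/mL

Over one 3-h interval, 3/5 ≈ 0.6 half-lives elapse, leaving f ≈ 0.6598 of each dose.
Each bolus raises the concentration by D/Vd = 1211/246 ≈ 4.923 mcg/mL.
Steady-state trough Cmin,ss = C₀·f/(1−f) ≈ 4.923 × 0.6598/0.3402 ≈ 9.548 mcg/mL.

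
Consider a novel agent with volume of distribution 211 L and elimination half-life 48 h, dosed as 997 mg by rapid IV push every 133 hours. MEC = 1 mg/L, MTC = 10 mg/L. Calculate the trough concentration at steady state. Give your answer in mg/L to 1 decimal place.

0.8 mg/L

k = ln2/t½ = ln2/48 ≈ 0.014441 h⁻¹; fraction remaining f = e^(−kτ) = e^(−0.014441×133) ≈ 0.1465.
Each bolus raises the concentration by D/Vd = 997/211 ≈ 4.725 mg/L.
Steady-state trough Cmin,ss = C₀·f/(1−f) ≈ 4.725 × 0.1465/0.8535 ≈ 0.811 mg/L.
Trough 0.8 mg/L vs MEC 1 mg/L: subtherapeutic.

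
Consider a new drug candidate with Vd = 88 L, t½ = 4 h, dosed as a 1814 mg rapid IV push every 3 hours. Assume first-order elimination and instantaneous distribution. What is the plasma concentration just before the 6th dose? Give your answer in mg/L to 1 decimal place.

28.0 mg/L

f = (1/2)^(τ/t½) = (1/2)^(3/4) ≈ 0.5946.
C₀ = D/Vd = 1814/88 ≈ 20.614 mg/L.
Before the 6th dose, 5 doses have been given. Superposition: Cmin = C₀·(f + f² + … + f^5).
≈ 20.614 × (0.5946 + 0.3535 + 0.2102 + 0.1250 + 0.0743) ≈ 20.614 × 1.3576 ≈ 27.986 mg/L.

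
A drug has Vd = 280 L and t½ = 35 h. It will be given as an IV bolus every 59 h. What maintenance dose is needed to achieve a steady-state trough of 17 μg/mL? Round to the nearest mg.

τ/t½ = 59/35 ≈ 1.6857, so f = (1/2)^(59/35) ≈ 0.310849.
Cmin,ss = (D/Vd)·f/(1−f), so D = Cmin,ss·Vd·(1−f)/f.
D = 17 × 280 × (1−f)/f ≈ 17 × 280 × 2.21700 ≈ 10552.92 mg.

10553 mg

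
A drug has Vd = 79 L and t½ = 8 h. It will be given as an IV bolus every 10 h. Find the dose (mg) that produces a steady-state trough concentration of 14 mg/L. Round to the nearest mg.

1525 mg

τ/t½ = 10/8 ≈ 1.25, so f = (1/2)^(10/8) ≈ 0.420448.
Cmin,ss = (D/Vd)·f/(1−f), so D = Cmin,ss·Vd·(1−f)/f.
D = 14 × 79 × (1−f)/f ≈ 14 × 79 × 1.37842 ≈ 1524.53 mg.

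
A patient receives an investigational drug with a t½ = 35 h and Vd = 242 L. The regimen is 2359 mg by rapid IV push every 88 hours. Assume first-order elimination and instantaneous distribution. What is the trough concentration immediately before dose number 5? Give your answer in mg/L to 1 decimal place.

2.1 mg/L

f = (1/2)^(τ/t½) = (1/2)^(88/35) ≈ 0.1750.
C₀ = D/Vd = 2359/242 ≈ 9.748 mg/L.
Before the 5th dose, 4 doses have been given. Superposition: Cmin = C₀·(f + f² + … + f^4).
≈ 9.748 × (0.1750 + 0.0306 + 0.0054 + 0.0009) ≈ 9.748 × 0.2119 ≈ 2.066 mg/L.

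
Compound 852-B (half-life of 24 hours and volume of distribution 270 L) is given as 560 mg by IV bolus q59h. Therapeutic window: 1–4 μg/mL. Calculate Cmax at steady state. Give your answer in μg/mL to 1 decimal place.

k = ln2/t½ = ln2/24 ≈ 0.028881 h⁻¹; fraction remaining f = e^(−kτ) = e^(−0.028881×59) ≈ 0.1820.
Accumulation ratio R = 1/(1 − f) ≈ 1/0.8180 ≈ 1.2225.
Single-dose peak C₀ = D/Vd = 560/270 ≈ 2.074 μg/mL.
Cmax,ss = C₀/(1 − f) ≈ 2.074/0.8180 ≈ 2.535 μg/mL.
Peak 2.5 μg/mL vs MTC 4 μg/mL: below toxic threshold.

2.5 μg/mL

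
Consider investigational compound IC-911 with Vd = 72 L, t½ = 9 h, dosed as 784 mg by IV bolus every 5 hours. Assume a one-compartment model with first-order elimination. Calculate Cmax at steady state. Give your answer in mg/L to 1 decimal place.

k = ln2/t½ = ln2/9 ≈ 0.077016 h⁻¹; fraction remaining f = e^(−kτ) = e^(−0.077016×5) ≈ 0.6804.
At steady state, accumulation factor R = 1/(1 − e^(−kτ)) ≈ 3.1289.
Each bolus raises the concentration by D/Vd = 784/72 ≈ 10.889 mg/L.
Cmax,ss = C₀/(1 − f) ≈ 10.889/0.3196 ≈ 34.071 mg/L.

34.1 mg/L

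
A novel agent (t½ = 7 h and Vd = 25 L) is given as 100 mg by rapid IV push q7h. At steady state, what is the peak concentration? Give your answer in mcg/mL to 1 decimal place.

8.0 mcg/mL

The dosing interval is 1 half-life, so f = 2^(−1) = 0.5.
At steady state, R = 1/(1 − 0.5) = 2/1.
Single-dose peak C₀ = D/Vd = 100/25 = 4 mcg/mL.
Steady-state peak Cmax,ss = C₀·R = 4 × 2/1 ≈ 8.000 mcg/mL.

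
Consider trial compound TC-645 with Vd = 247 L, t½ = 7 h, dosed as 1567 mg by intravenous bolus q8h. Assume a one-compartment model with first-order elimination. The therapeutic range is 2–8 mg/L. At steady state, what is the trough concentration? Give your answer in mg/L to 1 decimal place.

5.3 mg/L

k = ln2/t½ = ln2/7 ≈ 0.099021 h⁻¹; fraction remaining f = e^(−kτ) = e^(−0.099021×8) ≈ 0.4529.
Accumulation ratio R = 1/(1 − f) ≈ 1/0.5471 ≈ 1.8278.
Single-dose peak C₀ = D/Vd = 1567/247 ≈ 6.344 mg/L.
Cmax,ss = C₀/(1 − f) ≈ 6.344/0.5471 ≈ 11.596 mg/L.
Steady-state trough Cmin,ss = Cmax,ss·f ≈ 11.596 × 0.4529 ≈ 5.252 mg/L.
Trough 5.3 mg/L vs MEC 2 mg/L: adequate.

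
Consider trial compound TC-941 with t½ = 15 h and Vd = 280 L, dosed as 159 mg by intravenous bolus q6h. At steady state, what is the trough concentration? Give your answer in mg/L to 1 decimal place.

1.8 mg/L

τ/t½ = 6/15 ≈ 0.4, so fraction remaining f = (1/2)^(6/15) ≈ 0.7579.
Accumulation ratio R = 1/(1 − f) ≈ 1/0.2421 ≈ 4.1305.
Each bolus raises the concentration by D/Vd = 159/280 ≈ 0.568 mg/L.
Steady-state peak Cmax,ss = C₀·R ≈ 0.568 × 4.1305 ≈ 2.346 mg/L.
Steady-state trough Cmin,ss = Cmax,ss·f ≈ 2.346 × 0.7579 ≈ 1.778 mg/L.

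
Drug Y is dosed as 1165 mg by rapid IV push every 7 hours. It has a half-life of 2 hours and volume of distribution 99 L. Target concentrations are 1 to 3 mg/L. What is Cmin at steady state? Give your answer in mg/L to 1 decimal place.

τ/t½ = 7/2 ≈ 3.5, so fraction remaining f = (1/2)^(7/2) ≈ 0.0884.
Accumulation ratio R = 1/(1 − f) ≈ 1/0.9116 ≈ 1.0970.
Single-dose peak C₀ = D/Vd = 1165/99 ≈ 11.768 mg/L.
Cmax,ss = C₀/(1 − f) ≈ 11.768/0.9116 ≈ 12.909 mg/L.
Steady-state trough Cmin,ss = Cmax,ss·f ≈ 12.909 × 0.0884 ≈ 1.141 mg/L.
Trough 1.1 mg/L vs MEC 1 mg/L: adequate.

1.1 mg/L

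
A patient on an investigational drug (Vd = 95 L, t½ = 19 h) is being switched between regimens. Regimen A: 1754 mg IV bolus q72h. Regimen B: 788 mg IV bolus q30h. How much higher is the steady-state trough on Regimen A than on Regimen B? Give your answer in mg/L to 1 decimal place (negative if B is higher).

-2.7 mg/L

Regimen A: f = (1/2)^(72/19) ≈ 0.0723; Cmin,ss = (1754/95)·f/(1−f) ≈ 1.439 mg/L.
Regimen B: f = (1/2)^(30/19) ≈ 0.3347; Cmin,ss = (788/95)·f/(1−f) ≈ 4.173 mg/L.
Difference ≈ 1.439 − 4.173 ≈ -2.734 mg/L.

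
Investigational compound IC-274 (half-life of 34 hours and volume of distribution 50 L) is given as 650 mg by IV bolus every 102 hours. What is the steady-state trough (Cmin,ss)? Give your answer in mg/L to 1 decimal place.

The dosing interval is 3 half-lives, so f = 2^(−3) = 0.125.
Accumulation ratio R = 1/(1 − f) = 1/0.875 = 8/7.
Single-dose peak C₀ = D/Vd = 650/50 = 13 mg/L.
Steady-state peak Cmax,ss = C₀·R = 13 × 8/7 ≈ 14.857 mg/L.
Steady-state trough Cmin,ss = Cmax,ss·f ≈ 14.857 × 0.125 ≈ 1.857 mg/L.

1.9 mg/L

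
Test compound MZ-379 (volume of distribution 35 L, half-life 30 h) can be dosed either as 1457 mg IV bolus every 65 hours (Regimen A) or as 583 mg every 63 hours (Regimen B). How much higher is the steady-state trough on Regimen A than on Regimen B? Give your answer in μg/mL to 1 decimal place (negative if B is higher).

6.9 μg/mL

Regimen A: f = (1/2)^(65/30) ≈ 0.2227; Cmin,ss = (1457/35)·f/(1−f) ≈ 11.927 μg/mL.
Regimen B: f = (1/2)^(63/30) ≈ 0.2333; Cmin,ss = (583/35)·f/(1−f) ≈ 5.069 μg/mL.
Difference ≈ 11.927 − 5.069 ≈ 6.858 μg/mL.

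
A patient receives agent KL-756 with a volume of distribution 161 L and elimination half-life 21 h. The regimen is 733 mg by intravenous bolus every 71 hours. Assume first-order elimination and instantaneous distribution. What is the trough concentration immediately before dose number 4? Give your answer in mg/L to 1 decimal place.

0.5 mg/L

f = (1/2)^(τ/t½) = (1/2)^(71/21) ≈ 0.0960.
C₀ = D/Vd = 733/161 ≈ 4.553 mg/L.
Before the 4th dose, 3 doses have been given. Superposition: Cmin = C₀·(f + f² + … + f^3).
≈ 4.553 × (0.0960 + 0.0092 + 0.0009) ≈ 4.553 × 0.1061 ≈ 0.483 mg/L.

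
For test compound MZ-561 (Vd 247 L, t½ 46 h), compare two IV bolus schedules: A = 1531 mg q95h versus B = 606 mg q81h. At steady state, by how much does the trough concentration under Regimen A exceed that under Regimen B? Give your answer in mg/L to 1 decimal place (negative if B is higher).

Regimen A: f = (1/2)^(95/46) ≈ 0.2390; Cmin,ss = (1531/247)·f/(1−f) ≈ 1.947 mg/L.
Regimen B: f = (1/2)^(81/46) ≈ 0.2951; Cmin,ss = (606/247)·f/(1−f) ≈ 1.027 mg/L.
Difference ≈ 1.947 − 1.027 ≈ 0.920 mg/L.

0.9 mg/L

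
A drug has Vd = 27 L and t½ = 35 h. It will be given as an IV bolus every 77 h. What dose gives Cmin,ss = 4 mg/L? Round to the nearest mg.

τ/t½ = 77/35 ≈ 2.2, so f = (1/2)^(77/35) ≈ 0.217638.
Cmin,ss = (D/Vd)·f/(1−f), so D = Cmin,ss·Vd·(1−f)/f.
D = 4 × 27 × (1−f)/f ≈ 4 × 27 × 3.59479 ≈ 388.24 mg.

388 mg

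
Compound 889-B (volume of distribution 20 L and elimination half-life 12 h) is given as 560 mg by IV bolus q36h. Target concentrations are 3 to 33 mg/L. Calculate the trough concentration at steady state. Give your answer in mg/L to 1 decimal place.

4.0 mg/L

τ = 36 h = 3 half-lives, so f = (1/2)^3 = 0.125.
At steady state, R = 1/(1 − 0.125) = 8/7.
Single-dose peak C₀ = D/Vd = 560/20 = 28 mg/L.
Steady-state peak Cmax,ss = C₀·R = 28 × 8/7 ≈ 32.000 mg/L.
Steady-state trough Cmin,ss = Cmax,ss·f ≈ 32.000 × 0.125 ≈ 4.000 mg/L.
Trough 4.0 mg/L vs MEC 3 mg/L: adequate.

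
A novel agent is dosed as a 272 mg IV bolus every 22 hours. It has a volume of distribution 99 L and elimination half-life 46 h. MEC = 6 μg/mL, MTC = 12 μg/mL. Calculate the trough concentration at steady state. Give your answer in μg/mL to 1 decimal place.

7.0 μg/mL

k = ln2/t½ = ln2/46 ≈ 0.015068 h⁻¹; fraction remaining f = e^(−kτ) = e^(−0.015068×22) ≈ 0.7178.
At steady state, accumulation factor R = 1/(1 − e^(−kτ)) ≈ 3.5436.
Single-dose peak C₀ = D/Vd = 272/99 ≈ 2.747 μg/mL.
Steady-state peak Cmax,ss = C₀·R ≈ 2.747 × 3.5436 ≈ 9.734 μg/mL.
One interval later, Cmin,ss = Cmax,ss·e^(−kτ) ≈ 9.734 × 0.7178 ≈ 6.987 μg/mL.
Trough 7.0 μg/mL vs MEC 6 μg/mL: adequate.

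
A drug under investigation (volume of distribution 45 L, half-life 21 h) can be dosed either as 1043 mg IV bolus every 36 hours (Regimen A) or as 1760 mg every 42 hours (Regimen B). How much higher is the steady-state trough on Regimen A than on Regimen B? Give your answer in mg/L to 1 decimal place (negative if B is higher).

Regimen A: f = (1/2)^(36/21) ≈ 0.3048; Cmin,ss = (1043/45)·f/(1−f) ≈ 10.162 mg/L.
Regimen B: f = (1/2)^(42/21) ≈ 0.2500; Cmin,ss = (1760/45)·f/(1−f) ≈ 13.037 mg/L.
Difference ≈ 10.162 − 13.037 ≈ -2.875 mg/L.

-2.9 mg/L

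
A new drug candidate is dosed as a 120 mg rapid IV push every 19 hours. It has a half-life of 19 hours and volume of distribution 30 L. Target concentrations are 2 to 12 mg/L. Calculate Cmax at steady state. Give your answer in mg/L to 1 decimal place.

8.0 mg/L

The dosing interval is 1 half-life, so f = 2^(−1) = 0.5.
Accumulation ratio R = 1/(1 − f) = 1/0.5 = 2/1.
Single-dose peak C₀ = D/Vd = 120/30 = 4 mg/L.
Steady-state peak Cmax,ss = C₀·R = 4 × 2/1 ≈ 8.000 mg/L.
Peak 8.0 mg/L vs MTC 12 mg/L: below toxic threshold.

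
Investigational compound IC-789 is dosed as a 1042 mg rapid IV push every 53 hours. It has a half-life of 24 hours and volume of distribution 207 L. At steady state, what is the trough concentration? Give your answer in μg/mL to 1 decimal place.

1.4 μg/mL

τ/t½ = 53/24 ≈ 2.2083, so fraction remaining f = (1/2)^(53/24) ≈ 0.2164.
At steady state, accumulation factor R = 1/(1 − e^(−kτ)) ≈ 1.2762.
Single-dose peak C₀ = D/Vd = 1042/207 ≈ 5.034 μg/mL.
Steady-state peak Cmax,ss = C₀·R ≈ 5.034 × 1.2762 ≈ 6.424 μg/mL.
Steady-state trough Cmin,ss = Cmax,ss·f ≈ 6.424 × 0.2164 ≈ 1.390 μg/mL.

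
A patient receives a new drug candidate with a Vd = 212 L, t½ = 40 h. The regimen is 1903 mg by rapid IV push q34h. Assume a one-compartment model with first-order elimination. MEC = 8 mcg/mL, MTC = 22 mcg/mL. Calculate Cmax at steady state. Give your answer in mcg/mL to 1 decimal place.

τ/t½ = 34/40 ≈ 0.85, so fraction remaining f = (1/2)^(34/40) ≈ 0.5548.
Accumulation ratio R = 1/(1 − f) ≈ 1/0.4452 ≈ 2.2462.
Each bolus raises the concentration by D/Vd = 1903/212 ≈ 8.976 mcg/mL.
Steady-state peak Cmax,ss = C₀·R ≈ 8.976 × 2.2462 ≈ 20.162 mcg/mL.
Peak 20.2 mcg/mL vs MTC 22 mcg/mL: below toxic threshold.

20.2 mcg/mL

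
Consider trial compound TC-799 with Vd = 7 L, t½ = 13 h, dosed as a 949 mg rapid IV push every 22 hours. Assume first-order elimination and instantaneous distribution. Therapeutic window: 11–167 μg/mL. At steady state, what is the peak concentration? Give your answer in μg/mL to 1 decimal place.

196.3 μg/mL

τ/t½ = 22/13 ≈ 1.6923, so fraction remaining f = (1/2)^(22/13) ≈ 0.3094.
At steady state, accumulation factor R = 1/(1 − e^(−kτ)) ≈ 1.4480.
Each bolus raises the concentration by D/Vd = 949/7 ≈ 135.571 μg/mL.
Steady-state peak Cmax,ss = C₀·R ≈ 135.571 × 1.4480 ≈ 196.307 μg/mL.
Peak 196.3 μg/mL vs MTC 167 μg/mL: exceeds toxic threshold.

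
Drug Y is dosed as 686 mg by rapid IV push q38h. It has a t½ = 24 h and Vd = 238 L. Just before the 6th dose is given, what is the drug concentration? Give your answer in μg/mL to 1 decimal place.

1.4 μg/mL

f = (1/2)^(τ/t½) = (1/2)^(38/24) ≈ 0.3337.
C₀ = D/Vd = 686/238 ≈ 2.882 μg/mL.
Before the 6th dose, 5 doses have been given. Superposition: Cmin = C₀·(f + f² + … + f^5).
≈ 2.882 × (0.3337 + 0.1114 + 0.0372 + 0.0124 + 0.0041) ≈ 2.882 × 0.4988 ≈ 1.438 μg/mL.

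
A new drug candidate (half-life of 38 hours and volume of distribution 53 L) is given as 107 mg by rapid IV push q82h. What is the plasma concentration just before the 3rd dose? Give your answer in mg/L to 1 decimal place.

f = (1/2)^(τ/t½) = (1/2)^(82/38) ≈ 0.2241.
C₀ = D/Vd = 107/53 ≈ 2.019 mg/L.
Before the 3rd dose, 2 doses have been given. Superposition: Cmin = C₀·(f + f²).
≈ 2.019 × (0.2241 + 0.0502) ≈ 2.019 × 0.2743 ≈ 0.554 mg/L.

0.6 mg/L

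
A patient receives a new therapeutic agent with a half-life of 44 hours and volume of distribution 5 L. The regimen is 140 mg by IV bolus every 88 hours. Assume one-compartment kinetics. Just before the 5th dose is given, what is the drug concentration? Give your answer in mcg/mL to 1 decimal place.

9.3 mcg/mL

f = (1/2)^(τ/t½) = (1/2)^(88/44) ≈ 0.2500.
C₀ = D/Vd = 140/5 ≈ 28.000 mcg/mL.
Before the 5th dose, 4 doses have been given. Superposition: Cmin = C₀·(f + f² + … + f^4).
≈ 28.000 × (0.2500 + 0.0625 + 0.0156 + 0.0039) ≈ 28.000 × 0.3320 ≈ 9.296 mcg/mL.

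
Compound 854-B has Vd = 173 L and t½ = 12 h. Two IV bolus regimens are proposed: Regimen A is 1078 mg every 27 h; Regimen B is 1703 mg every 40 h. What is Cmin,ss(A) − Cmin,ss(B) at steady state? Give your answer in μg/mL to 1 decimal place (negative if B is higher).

Regimen A: f = (1/2)^(27/12) ≈ 0.2102; Cmin,ss = (1078/173)·f/(1−f) ≈ 1.658 μg/mL.
Regimen B: f = (1/2)^(40/12) ≈ 0.0992; Cmin,ss = (1703/173)·f/(1−f) ≈ 1.084 μg/mL.
Difference ≈ 1.658 − 1.084 ≈ 0.574 μg/mL.

0.6 μg/mL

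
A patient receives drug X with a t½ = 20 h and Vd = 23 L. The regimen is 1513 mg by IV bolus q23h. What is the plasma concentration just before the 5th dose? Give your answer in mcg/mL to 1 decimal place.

51.7 mcg/mL

f = (1/2)^(τ/t½) = (1/2)^(23/20) ≈ 0.4506.
C₀ = D/Vd = 1513/23 ≈ 65.783 mcg/mL.
Before the 5th dose, 4 doses have been given. Superposition: Cmin = C₀·(f + f² + … + f^4).
≈ 65.783 × (0.4506 + 0.2030 + 0.0915 + 0.0412) ≈ 65.783 × 0.7863 ≈ 51.725 mcg/mL.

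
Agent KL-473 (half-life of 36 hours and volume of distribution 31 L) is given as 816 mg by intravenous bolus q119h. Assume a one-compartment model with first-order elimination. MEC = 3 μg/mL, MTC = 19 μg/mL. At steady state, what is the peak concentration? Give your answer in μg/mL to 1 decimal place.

k = ln2/t½ = ln2/36 ≈ 0.019254 h⁻¹; fraction remaining f = e^(−kτ) = e^(−0.019254×119) ≈ 0.1011.
At steady state, accumulation factor R = 1/(1 − e^(−kτ)) ≈ 1.1125.
Single-dose peak C₀ = D/Vd = 816/31 ≈ 26.323 μg/mL.
Steady-state peak Cmax,ss = C₀·R ≈ 26.323 × 1.1125 ≈ 29.284 μg/mL.
Peak 29.3 μg/mL vs MTC 19 μg/mL: exceeds toxic threshold.

29.3 μg/mL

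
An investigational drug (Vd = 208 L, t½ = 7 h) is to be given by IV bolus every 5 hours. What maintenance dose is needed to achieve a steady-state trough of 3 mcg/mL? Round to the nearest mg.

400 mg

τ/t½ = 5/7 ≈ 0.71429, so f = (1/2)^(5/7) ≈ 0.609507.
Cmin,ss = (D/Vd)·f/(1−f), so D = Cmin,ss·Vd·(1−f)/f.
D = 3 × 208 × (1−f)/f ≈ 3 × 208 × 0.64067 ≈ 399.78 mg.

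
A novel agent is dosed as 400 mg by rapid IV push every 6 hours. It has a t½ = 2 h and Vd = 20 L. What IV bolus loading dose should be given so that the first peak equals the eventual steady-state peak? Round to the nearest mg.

457 mg

f = (1/2)^(6/2) ≈ 0.125000; accumulation ratio R = 1/(1−f) ≈ 1.14286.
Loading dose to hit Cmax,ss on first dose: D_load = D_maint·R ≈ 400 × 1.14286 ≈ 457.14 mg.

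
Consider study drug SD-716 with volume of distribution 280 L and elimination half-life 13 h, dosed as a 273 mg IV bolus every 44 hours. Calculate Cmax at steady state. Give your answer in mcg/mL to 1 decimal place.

Over one 44-h interval, 44/13 ≈ 3.3846 half-lives elapse, leaving f ≈ 0.0957 of each dose.
Accumulation ratio R = 1/(1 − f) ≈ 1/0.9043 ≈ 1.1058.
Single-dose peak C₀ = D/Vd = 273/280 ≈ 0.975 mcg/mL.
Steady-state peak Cmax,ss = C₀·R ≈ 0.975 × 1.1058 ≈ 1.078 mcg/mL.

1.1 mcg/mL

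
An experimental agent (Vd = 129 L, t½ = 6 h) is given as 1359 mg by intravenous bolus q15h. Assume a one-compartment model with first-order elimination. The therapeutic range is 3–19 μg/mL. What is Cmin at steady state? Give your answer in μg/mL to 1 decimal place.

2.3 μg/mL

τ/t½ = 15/6 ≈ 2.5, so fraction remaining f = (1/2)^(15/6) ≈ 0.1768.
At steady state, accumulation factor R = 1/(1 − e^(−kτ)) ≈ 1.2148.
Each bolus raises the concentration by D/Vd = 1359/129 ≈ 10.535 μg/mL.
Steady-state peak Cmax,ss = C₀·R ≈ 10.535 × 1.2148 ≈ 12.798 μg/mL.
Steady-state trough Cmin,ss = Cmax,ss·f ≈ 12.798 × 0.1768 ≈ 2.263 μg/mL.
Trough 2.3 μg/mL vs MEC 3 μg/mL: subtherapeutic.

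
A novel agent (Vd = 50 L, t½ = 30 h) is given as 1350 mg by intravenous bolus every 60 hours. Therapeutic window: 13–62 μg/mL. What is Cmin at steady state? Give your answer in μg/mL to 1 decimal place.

τ = 60 h = 2 half-lives, so f = (1/2)^2 = 0.25.
At steady state, R = 1/(1 − 0.25) = 4/3.
Single-dose peak C₀ = D/Vd = 1350/50 = 27 μg/mL.
Steady-state peak Cmax,ss = C₀·R = 27 × 4/3 ≈ 36.000 μg/mL.
Steady-state trough Cmin,ss = Cmax,ss·f ≈ 36.000 × 0.25 ≈ 9.000 μg/mL.
Trough 9.0 μg/mL vs MEC 13 μg/mL: subtherapeutic.

9.0 μg/mL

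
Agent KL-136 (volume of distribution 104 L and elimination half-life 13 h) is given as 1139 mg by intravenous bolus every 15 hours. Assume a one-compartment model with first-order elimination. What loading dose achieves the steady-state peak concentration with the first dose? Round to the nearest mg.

2069 mg

f = (1/2)^(15/13) ≈ 0.449425; accumulation ratio R = 1/(1−f) ≈ 1.81628.
Loading dose to hit Cmax,ss on first dose: D_load = D_maint·R ≈ 1139 × 1.81628 ≈ 2068.74 mg.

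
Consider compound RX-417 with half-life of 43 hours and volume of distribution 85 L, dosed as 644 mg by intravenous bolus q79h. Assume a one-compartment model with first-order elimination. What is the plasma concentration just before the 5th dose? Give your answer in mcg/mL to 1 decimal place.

2.9 mcg/mL

f = (1/2)^(τ/t½) = (1/2)^(79/43) ≈ 0.2799.
C₀ = D/Vd = 644/85 ≈ 7.576 mcg/mL.
Before the 5th dose, 4 doses have been given. Superposition: Cmin = C₀·(f + f² + … + f^4).
≈ 7.576 × (0.2799 + 0.0783 + 0.0219 + 0.0061) ≈ 7.576 × 0.3862 ≈ 2.926 mcg/mL.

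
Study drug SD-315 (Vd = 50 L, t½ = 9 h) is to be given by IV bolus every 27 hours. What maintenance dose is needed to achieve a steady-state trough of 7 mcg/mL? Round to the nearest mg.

τ/t½ = 27/9 ≈ 3, so f = (1/2)^(27/9) ≈ 0.125000.
Cmin,ss = (D/Vd)·f/(1−f), so D = Cmin,ss·Vd·(1−f)/f.
D = 7 × 50 × (1−f)/f ≈ 7 × 50 × 7.00000 ≈ 2450.00 mg.

2450 mg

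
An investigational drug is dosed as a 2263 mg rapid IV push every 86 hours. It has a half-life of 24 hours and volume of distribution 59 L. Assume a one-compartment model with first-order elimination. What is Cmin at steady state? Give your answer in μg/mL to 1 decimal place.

k = ln2/t½ = ln2/24 ≈ 0.028881 h⁻¹; fraction remaining f = e^(−kτ) = e^(−0.028881×86) ≈ 0.0834.
Each bolus raises the concentration by D/Vd = 2263/59 ≈ 38.356 μg/mL.
Steady-state trough Cmin,ss = C₀·f/(1−f) ≈ 38.356 × 0.0834/0.9166 ≈ 3.490 μg/mL.

3.5 μg/mL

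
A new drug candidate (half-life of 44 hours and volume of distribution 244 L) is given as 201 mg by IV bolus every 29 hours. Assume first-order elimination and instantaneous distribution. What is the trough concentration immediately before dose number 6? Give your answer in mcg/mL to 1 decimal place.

f = (1/2)^(τ/t½) = (1/2)^(29/44) ≈ 0.6333.
C₀ = D/Vd = 201/244 ≈ 0.824 mcg/mL.
Before the 6th dose, 5 doses have been given. Superposition: Cmin = C₀·(f + f² + … + f^5).
≈ 0.824 × (0.6333 + 0.4011 + 0.2540 + 0.1609 + 0.1019) ≈ 0.824 × 1.5512 ≈ 1.278 mcg/mL.

1.3 mcg/mL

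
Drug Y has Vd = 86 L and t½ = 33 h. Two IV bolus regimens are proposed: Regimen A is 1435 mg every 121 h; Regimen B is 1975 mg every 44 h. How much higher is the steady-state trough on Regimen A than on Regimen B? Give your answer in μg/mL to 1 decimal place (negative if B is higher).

-13.7 μg/mL

Regimen A: f = (1/2)^(121/33) ≈ 0.0787; Cmin,ss = (1435/86)·f/(1−f) ≈ 1.425 μg/mL.
Regimen B: f = (1/2)^(44/33) ≈ 0.3969; Cmin,ss = (1975/86)·f/(1−f) ≈ 15.113 μg/mL.
Difference ≈ 1.425 − 15.113 ≈ -13.688 μg/mL.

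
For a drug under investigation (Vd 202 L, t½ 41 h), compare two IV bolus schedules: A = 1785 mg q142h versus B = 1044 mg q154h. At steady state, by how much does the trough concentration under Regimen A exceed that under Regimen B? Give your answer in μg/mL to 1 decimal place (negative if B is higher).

Regimen A: f = (1/2)^(142/41) ≈ 0.0907; Cmin,ss = (1785/202)·f/(1−f) ≈ 0.881 μg/mL.
Regimen B: f = (1/2)^(154/41) ≈ 0.0740; Cmin,ss = (1044/202)·f/(1−f) ≈ 0.413 μg/mL.
Difference ≈ 0.881 − 0.413 ≈ 0.468 μg/mL.

0.5 μg/mL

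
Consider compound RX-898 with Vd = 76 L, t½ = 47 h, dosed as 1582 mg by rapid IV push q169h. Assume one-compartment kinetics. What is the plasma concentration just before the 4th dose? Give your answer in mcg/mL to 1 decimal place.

1.9 mcg/mL

f = (1/2)^(τ/t½) = (1/2)^(169/47) ≈ 0.0827.
C₀ = D/Vd = 1582/76 ≈ 20.816 mcg/mL.
Before the 4th dose, 3 doses have been given. Superposition: Cmin = C₀·(f + f² + … + f^3).
≈ 20.816 × (0.0827 + 0.0068 + 0.0006) ≈ 20.816 × 0.0901 ≈ 1.876 mcg/mL.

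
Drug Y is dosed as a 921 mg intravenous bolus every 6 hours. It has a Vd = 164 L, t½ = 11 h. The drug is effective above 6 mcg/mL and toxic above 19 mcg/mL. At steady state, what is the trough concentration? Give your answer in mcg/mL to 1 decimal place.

12.2 mcg/mL

k = ln2/t½ = ln2/11 ≈ 0.063013 h⁻¹; fraction remaining f = e^(−kτ) = e^(−0.063013×6) ≈ 0.6852.
Accumulation ratio R = 1/(1 − f) ≈ 1/0.3148 ≈ 3.1766.
Single-dose peak C₀ = D/Vd = 921/164 ≈ 5.616 mcg/mL.
Cmax,ss = C₀/(1 − f) ≈ 5.616/0.3148 ≈ 17.840 mcg/mL.
Steady-state trough Cmin,ss = Cmax,ss·f ≈ 17.840 × 0.6852 ≈ 12.224 mcg/mL.
Trough 12.2 mcg/mL vs MEC 6 mcg/mL: adequate.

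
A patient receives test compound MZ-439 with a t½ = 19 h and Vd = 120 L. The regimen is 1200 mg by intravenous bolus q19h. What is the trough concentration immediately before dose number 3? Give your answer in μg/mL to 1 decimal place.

f = (1/2)^(τ/t½) = (1/2)^(19/19) ≈ 0.5000.
C₀ = D/Vd = 1200/120 ≈ 10.000 μg/mL.
Before the 3rd dose, 2 doses have been given. Superposition: Cmin = C₀·(f + f²).
≈ 10.000 × (0.5000 + 0.2500) ≈ 10.000 × 0.7500 ≈ 7.500 μg/mL.

7.5 μg/mL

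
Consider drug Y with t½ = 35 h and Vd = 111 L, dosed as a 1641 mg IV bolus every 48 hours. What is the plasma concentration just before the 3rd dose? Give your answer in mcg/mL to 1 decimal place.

7.9 mcg/mL

f = (1/2)^(τ/t½) = (1/2)^(48/35) ≈ 0.3865.
C₀ = D/Vd = 1641/111 ≈ 14.784 mcg/mL.
Before the 3rd dose, 2 doses have been given. Superposition: Cmin = C₀·(f + f²).
≈ 14.784 × (0.3865 + 0.1494) ≈ 14.784 × 0.5359 ≈ 7.923 mcg/mL.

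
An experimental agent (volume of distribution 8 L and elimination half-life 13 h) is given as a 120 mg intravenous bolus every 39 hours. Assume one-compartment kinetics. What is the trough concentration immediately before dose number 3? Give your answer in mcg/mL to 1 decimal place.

2.1 mcg/mL

f = (1/2)^(τ/t½) = (1/2)^(39/13) ≈ 0.1250.
C₀ = D/Vd = 120/8 ≈ 15.000 mcg/mL.
Before the 3rd dose, 2 doses have been given. Superposition: Cmin = C₀·(f + f²).
≈ 15.000 × (0.1250 + 0.0156) ≈ 15.000 × 0.1406 ≈ 2.109 mcg/mL.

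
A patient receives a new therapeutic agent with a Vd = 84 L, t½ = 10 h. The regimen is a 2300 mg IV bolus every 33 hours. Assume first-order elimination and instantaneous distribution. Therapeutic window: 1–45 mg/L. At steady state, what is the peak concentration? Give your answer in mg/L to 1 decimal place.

30.5 mg/L

τ/t½ = 33/10 ≈ 3.3, so fraction remaining f = (1/2)^(33/10) ≈ 0.1015.
At steady state, accumulation factor R = 1/(1 − e^(−kτ)) ≈ 1.1130.
Single-dose peak C₀ = D/Vd = 2300/84 ≈ 27.381 mg/L.
Steady-state peak Cmax,ss = C₀·R ≈ 27.381 × 1.1130 ≈ 30.475 mg/L.
Peak 30.5 mg/L vs MTC 45 mg/L: below toxic threshold.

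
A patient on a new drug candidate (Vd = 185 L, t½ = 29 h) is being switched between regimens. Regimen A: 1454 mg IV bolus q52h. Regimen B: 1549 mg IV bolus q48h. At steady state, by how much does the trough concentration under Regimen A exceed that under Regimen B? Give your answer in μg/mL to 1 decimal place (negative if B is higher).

-0.7 μg/mL

Regimen A: f = (1/2)^(52/29) ≈ 0.2886; Cmin,ss = (1454/185)·f/(1−f) ≈ 3.188 μg/mL.
Regimen B: f = (1/2)^(48/29) ≈ 0.3175; Cmin,ss = (1549/185)·f/(1−f) ≈ 3.895 μg/mL.
Difference ≈ 3.188 − 3.895 ≈ -0.707 μg/mL.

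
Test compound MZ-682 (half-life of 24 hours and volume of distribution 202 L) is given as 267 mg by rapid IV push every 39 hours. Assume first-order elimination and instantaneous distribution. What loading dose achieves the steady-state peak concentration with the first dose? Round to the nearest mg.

395 mg

f = (1/2)^(39/24) ≈ 0.324210; accumulation ratio R = 1/(1−f) ≈ 1.47975.
Loading dose to hit Cmax,ss on first dose: D_load = D_maint·R ≈ 267 × 1.47975 ≈ 395.09 mg.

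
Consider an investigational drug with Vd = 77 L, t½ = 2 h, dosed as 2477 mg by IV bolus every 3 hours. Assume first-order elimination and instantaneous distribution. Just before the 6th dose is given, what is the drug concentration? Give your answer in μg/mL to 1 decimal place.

17.5 μg/mL

f = (1/2)^(τ/t½) = (1/2)^(3/2) ≈ 0.3536.
C₀ = D/Vd = 2477/77 ≈ 32.169 μg/mL.
Before the 6th dose, 5 doses have been given. Superposition: Cmin = C₀·(f + f² + … + f^5).
≈ 32.169 × (0.3536 + 0.1250 + 0.0442 + 0.0156 + 0.0055) ≈ 32.169 × 0.5439 ≈ 17.497 μg/mL.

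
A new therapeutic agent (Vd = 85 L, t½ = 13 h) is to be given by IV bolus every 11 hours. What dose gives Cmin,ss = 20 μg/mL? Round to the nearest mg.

1356 mg

τ/t½ = 11/13 ≈ 0.84615, so f = (1/2)^(11/13) ≈ 0.556266.
Cmin,ss = (D/Vd)·f/(1−f), so D = Cmin,ss·Vd·(1−f)/f.
D = 20 × 85 × (1−f)/f ≈ 20 × 85 × 0.79770 ≈ 1356.09 mg.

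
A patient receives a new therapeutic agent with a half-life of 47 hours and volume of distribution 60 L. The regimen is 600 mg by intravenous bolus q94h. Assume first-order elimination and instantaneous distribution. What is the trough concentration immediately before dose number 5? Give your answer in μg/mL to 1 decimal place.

f = (1/2)^(τ/t½) = (1/2)^(94/47) ≈ 0.2500.
C₀ = D/Vd = 600/60 ≈ 10.000 μg/mL.
Before the 5th dose, 4 doses have been given. Superposition: Cmin = C₀·(f + f² + … + f^4).
≈ 10.000 × (0.2500 + 0.0625 + 0.0156 + 0.0039) ≈ 10.000 × 0.3320 ≈ 3.320 μg/mL.

3.3 μg/mL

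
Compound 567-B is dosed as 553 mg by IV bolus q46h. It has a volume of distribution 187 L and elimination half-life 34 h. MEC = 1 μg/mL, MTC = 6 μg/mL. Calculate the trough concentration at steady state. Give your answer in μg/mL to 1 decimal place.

1.9 μg/mL

k = ln2/t½ = ln2/34 ≈ 0.020387 h⁻¹; fraction remaining f = e^(−kτ) = e^(−0.020387×46) ≈ 0.3915.
Each bolus raises the concentration by D/Vd = 553/187 ≈ 2.957 μg/mL.
Steady-state trough Cmin,ss = C₀·f/(1−f) ≈ 2.957 × 0.3915/0.6085 ≈ 1.902 μg/mL.
Trough 1.9 μg/mL vs MEC 1 μg/mL: adequate.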